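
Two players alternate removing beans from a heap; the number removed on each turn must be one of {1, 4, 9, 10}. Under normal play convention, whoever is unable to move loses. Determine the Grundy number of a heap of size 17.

G(0) = 0
G(1) = mex{0} = 1
G(2) = mex{1} = 0
G(3) = mex{0} = 1
G(4) = mex{1,0} = 2
G(5) = mex{2,1} = 0
G(6) = mex{0,0} = 1
G(7) = mex{1,1} = 0
G(8) = mex{0,2} = 1
G(9) = mex{1,0,0} = 2
G(10) = mex{2,1,1,0} = 3
G(11) = mex{3,0,0,1} = 2
G(12) = mex{2,1,1,0} = 3
G(13) = mex{3,2,2,1} = 0
G(14) = mex{0,3,0,2} = 1
G(15) = mex{1,2,1,0} = 3
G(16) = mex{3,3,0,1} = 2
G(17) = mex{2,0,1,0} = 3

3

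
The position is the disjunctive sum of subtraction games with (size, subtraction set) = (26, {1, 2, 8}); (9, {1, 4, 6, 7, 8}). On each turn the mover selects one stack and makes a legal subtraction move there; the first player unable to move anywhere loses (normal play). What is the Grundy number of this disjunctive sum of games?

Stack A, S = {1, 2, 8}:
n :  0  1  2  3  4  5  6  7  8  9 10 11 12 13 14 15 16 17 18 19 20 21 22 23 24 25 26
G :  0  1  2  0  1  2  0  1  2  0  1  2  0  1  2  0  1  2  0  1  2  0  1  2  0  1  2
G_A(26) = 2.
Stack B, S = {1, 4, 6, 7, 8}:
G(0) = 0
G(1) = mex{0} = 1
G(2) = mex{1} = 0
G(3) = mex{0} = 1
G(4) = mex{1,0} = 2
G(5) = mex{2,1} = 0
G(6) = mex{0,0,0} = 1
G(7) = mex{1,1,1,0} = 2
G(8) = mex{2,2,0,1,0} = 3
G(9) = mex{3,0,1,0,1} = 2
G_B(9) = 2.
Combined Grundy value = 2 ⊕ 2 = 0.

0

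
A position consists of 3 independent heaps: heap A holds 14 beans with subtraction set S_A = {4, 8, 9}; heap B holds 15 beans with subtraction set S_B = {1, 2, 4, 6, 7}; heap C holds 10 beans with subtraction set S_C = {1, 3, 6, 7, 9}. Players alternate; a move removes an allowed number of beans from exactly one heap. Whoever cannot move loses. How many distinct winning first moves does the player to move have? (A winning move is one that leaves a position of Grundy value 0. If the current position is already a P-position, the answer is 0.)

Heap A, S = {4, 8, 9}:
G(0) = 0
G(1) = mex{} = 0
G(2) = mex{} = 0
G(3) = mex{} = 0
G(4) = mex{0} = 1
G(5) = mex{0} = 1
G(6) = mex{0} = 1
G(7) = mex{0} = 1
G(8) = mex{1,0} = 2
G(9) = mex{1,0,0} = 2
G(10) = mex{1,0,0} = 2
G(11) = mex{1,0,0} = 2
G(12) = mex{2,1,0} = 3
G(13) = mex{2,1,1} = 0
G(14) = mex{2,1,1} = 0
G_A(14) = 0.
Heap B, S = {1, 2, 4, 6, 7}:
n :  0  1  2  3  4  5  6  7  8  9 10 11 12 13 14 15
G :  0  1  2  0  1  2  3  4  0  1  2  0  1  2  3  4
G_B(15) = 4.
Heap C, S = {1, 3, 6, 7, 9}:
n :  0  1  2  3  4  5  6  7  8  9 10
G :  0  1  0  1  0  1  2  3  2  3  2
G_C(10) = 2.
Combined Grundy value = 0 ⊕ 4 ⊕ 2 = 6.
A winning move leaves total XOR = 0, i.e. changes one component's Grundy value g to g ⊕ X where X is the current total.
Heap A: need g' = 0⊕6 = 6. Options: 14−4→G=2, 14−8→G=1, 14−9→G=1. Hits: 0.
Heap B: need g' = 4⊕6 = 2. Options: 15−1→G=3, 15−2→G=2, 15−4→G=0, 15−6→G=1, 15−7→G=0. Hits: 1.
Heap C: need g' = 2⊕6 = 4. Options: 10−1→G=3, 10−3→G=3, 10−6→G=0, 10−7→G=1, 10−9→G=1. Hits: 0.

1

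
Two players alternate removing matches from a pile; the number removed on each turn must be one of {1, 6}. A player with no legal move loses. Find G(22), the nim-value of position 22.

n :  0  1  2  3  4  5  6  7  8  9 10 11 12 13 14 15 16 17 18 19 20 21 22
G :  0  1  0  1  0  1  2  0  1  0  1  0  1  2  0  1  0  1  0  1  2  0  1

1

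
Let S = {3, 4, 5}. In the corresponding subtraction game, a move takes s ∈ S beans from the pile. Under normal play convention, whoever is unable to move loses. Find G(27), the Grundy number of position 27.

G(0) = 0
G(1) = mex{} = 0
G(2) = mex{} = 0
G(3) = mex{0} = 1
G(4) = mex{0,0} = 1
G(5) = mex{0,0,0} = 1
G(6) = mex{1,0,0} = 2
G(7) = mex{1,1,0} = 2
G(8) = mex{1,1,1} = 0
G(9) = mex{2,1,1} = 0
G(10) = mex{2,2,1} = 0
G(11) = mex{0,2,2} = 1
G(12) = mex{0,0,2} = 1
G(13) = mex{0,0,0} = 1
G(14) = mex{1,0,0} = 2
G(15) = mex{1,1,0} = 2
G(16) = mex{1,1,1} = 0
G(17) = mex{2,1,1} = 0
G(18) = mex{2,2,1} = 0
G(19) = mex{0,2,2} = 1
G(20) = mex{0,0,2} = 1
G(21) = mex{0,0,0} = 1
G(22) = mex{1,0,0} = 2
G(23) = mex{1,1,0} = 2
G(24) = mex{1,1,1} = 0
G(25) = mex{2,1,1} = 0
G(26) = mex{2,2,1} = 0
G(27) = mex{0,2,2} = 1

1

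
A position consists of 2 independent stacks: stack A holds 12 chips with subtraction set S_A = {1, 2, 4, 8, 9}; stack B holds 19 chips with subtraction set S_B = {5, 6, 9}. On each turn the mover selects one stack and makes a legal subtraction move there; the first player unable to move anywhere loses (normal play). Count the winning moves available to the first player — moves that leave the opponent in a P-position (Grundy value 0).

Stack A, S = {1, 2, 4, 8, 9}:
n :  0  1  2  3  4  5  6  7  8  9 10 11 12
G :  0  1  2  0  1  2  0  1  2  3  4  5  3
G_A(12) = 3.
Stack B, S = {5, 6, 9}:
G(0) = 0
G(1) = mex{} = 0
G(2) = mex{} = 0
G(3) = mex{} = 0
G(4) = mex{} = 0
G(5) = mex{0} = 1
G(6) = mex{0,0} = 1
G(7) = mex{0,0} = 1
G(8) = mex{0,0} = 1
G(9) = mex{0,0,0} = 1
G(10) = mex{1,0,0} = 2
G(11) = mex{1,1,0} = 2
G(12) = mex{1,1,0} = 2
G(13) = mex{1,1,0} = 2
G(14) = mex{1,1,1} = 0
G(15) = mex{2,1,1} = 0
G(16) = mex{2,2,1} = 0
G(17) = mex{2,2,1} = 0
G(18) = mex{2,2,1} = 0
G(19) = mex{0,2,2} = 1
G_B(19) = 1.
Combined Grundy value = 3 ⊕ 1 = 2.
A winning move leaves total XOR = 0, i.e. changes one component's Grundy value g to g ⊕ X where X is the current total.
Stack A: need g' = 3⊕2 = 1. Options: 12−1→G=5, 12−2→G=4, 12−4→G=2, 12−8→G=1, 12−9→G=0. Hits: 1.
Stack B: need g' = 1⊕2 = 3. Options: 19−5→G=0, 19−6→G=2, 19−9→G=2. Hits: 0.

1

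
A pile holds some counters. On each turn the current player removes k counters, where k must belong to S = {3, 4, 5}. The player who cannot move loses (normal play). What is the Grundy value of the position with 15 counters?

2

n :  0  1  2  3  4  5  6  7  8  9 10 11 12 13 14 15
G :  0  0  0  1  1  1  2  2  0  0  0  1  1  1  2  2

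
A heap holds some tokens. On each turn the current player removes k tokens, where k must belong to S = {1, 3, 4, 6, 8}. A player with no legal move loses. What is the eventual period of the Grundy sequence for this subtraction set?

G(0) = 0
G(1) = mex{0} = 1
G(2) = mex{1} = 0
G(3) = mex{0,0} = 1
G(4) = mex{1,1,0} = 2
G(5) = mex{2,0,1} = 3
G(6) = mex{3,1,0,0} = 2
G(7) = mex{2,2,1,1} = 0
G(8) = mex{0,3,2,0,0} = 1
G(9) = mex{1,2,3,1,1} = 0
G(10) = mex{0,0,2,2,0} = 1
G(11) = mex{1,1,0,3,1} = 2
G(12) = mex{2,0,1,2,2} = 3
G(13) = mex{3,1,0,0,3} = 2
G(14) = mex{2,2,1,1,2} = 0
G(15) = mex{0,3,2,0,0} = 1
G(16) = mex{1,2,3,1,1} = 0
G(n+7) = G(n) holds for n = 0,…,7 (a full window of length max(S) = 8), so the sequence is purely periodic with period 7.

7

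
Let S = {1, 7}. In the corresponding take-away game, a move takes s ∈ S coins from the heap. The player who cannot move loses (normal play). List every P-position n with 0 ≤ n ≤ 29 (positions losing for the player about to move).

0, 2, 4, 6, 8, 10, 12, 14, 16, 18, 20, 22, 24, 26, 28

G(0) = 0
G(1) = mex{0} = 1
G(2) = mex{1} = 0
G(3) = mex{0} = 1
G(4) = mex{1} = 0
G(5) = mex{0} = 1
G(6) = mex{1} = 0
G(7) = mex{0,0} = 1
G(8) = mex{1,1} = 0
G(9) = mex{0,0} = 1
G(10) = mex{1,1} = 0
G(11) = mex{0,0} = 1
G(12) = mex{1,1} = 0
G(13) = mex{0,0} = 1
G(14) = mex{1,1} = 0
G(15) = mex{0,0} = 1
G(16) = mex{1,1} = 0
G(17) = mex{0,0} = 1
G(18) = mex{1,1} = 0
G(19) = mex{0,0} = 1
G(20) = mex{1,1} = 0
G(21) = mex{0,0} = 1
G(22) = mex{1,1} = 0
G(23) = mex{0,0} = 1
G(24) = mex{1,1} = 0
G(25) = mex{0,0} = 1
G(26) = mex{1,1} = 0
G(27) = mex{0,0} = 1
G(28) = mex{1,1} = 0
G(29) = mex{0,0} = 1
P-positions are exactly the n with G(n) = 0.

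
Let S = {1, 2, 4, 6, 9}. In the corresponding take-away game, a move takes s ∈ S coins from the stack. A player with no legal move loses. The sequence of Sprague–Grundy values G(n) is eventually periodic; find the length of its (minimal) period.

G(0) = 0
G(1) = mex{0} = 1
G(2) = mex{1,0} = 2
G(3) = mex{2,1} = 0
G(4) = mex{0,2,0} = 1
G(5) = mex{1,0,1} = 2
G(6) = mex{2,1,2,0} = 3
G(7) = mex{3,2,0,1} = 4
G(8) = mex{4,3,1,2} = 0
G(9) = mex{0,4,2,0,0} = 1
G(10) = mex{1,0,3,1,1} = 2
G(11) = mex{2,1,4,2,2} = 0
G(12) = mex{0,2,0,3,0} = 1
G(13) = mex{1,0,1,4,1} = 2
G(14) = mex{2,1,2,0,2} = 3
G(15) = mex{3,2,0,1,3} = 4
G(16) = mex{4,3,1,2,4} = 0
G(17) = mex{0,4,2,0,0} = 1
G(18) = mex{1,0,3,1,1} = 2
G(n+8) = G(n) holds for n = 0,…,8 (a full window of length max(S) = 9), so the sequence is purely periodic with period 8.

8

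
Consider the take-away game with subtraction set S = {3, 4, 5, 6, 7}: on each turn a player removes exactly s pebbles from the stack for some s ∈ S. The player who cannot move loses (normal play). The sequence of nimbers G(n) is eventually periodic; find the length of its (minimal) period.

n :  0  1  2  3  4  5  6  7  8  9 10 11 12 13 14 15 16 17 18 19 20 21
G :  0  0  0  1  1  1  2  2  2  3  0  0  0  1  1  1  2  2  2  3  0  0
G(n+10) = G(n) holds for n = 0,…,6 (a full window of length max(S) = 7), so the sequence is purely periodic with period 10.

10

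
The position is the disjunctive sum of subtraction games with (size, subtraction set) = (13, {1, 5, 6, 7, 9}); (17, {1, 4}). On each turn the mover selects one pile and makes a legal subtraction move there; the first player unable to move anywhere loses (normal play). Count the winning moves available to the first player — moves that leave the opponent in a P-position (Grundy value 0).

Pile A, S = {1, 5, 6, 7, 9}:
G(0) = 0
G(1) = mex{0} = 1
G(2) = mex{1} = 0
G(3) = mex{0} = 1
G(4) = mex{1} = 0
G(5) = mex{0,0} = 1
G(6) = mex{1,1,0} = 2
G(7) = mex{2,0,1,0} = 3
G(8) = mex{3,1,0,1} = 2
G(9) = mex{2,0,1,0,0} = 3
G(10) = mex{3,1,0,1,1} = 2
G(11) = mex{2,2,1,0,0} = 3
G(12) = mex{3,3,2,1,1} = 0
G(13) = mex{0,2,3,2,0} = 1
G_A(13) = 1.
Pile B, S = {1, 4}:
G(0) = 0
G(1) = mex{0} = 1
G(2) = mex{1} = 0
G(3) = mex{0} = 1
G(4) = mex{1,0} = 2
G(5) = mex{2,1} = 0
G(6) = mex{0,0} = 1
G(7) = mex{1,1} = 0
G(8) = mex{0,2} = 1
G(9) = mex{1,0} = 2
G(10) = mex{2,1} = 0
G(11) = mex{0,0} = 1
G(12) = mex{1,1} = 0
G(13) = mex{0,2} = 1
G(14) = mex{1,0} = 2
G(15) = mex{2,1} = 0
G(16) = mex{0,0} = 1
G(17) = mex{1,1} = 0
G_B(17) = 0.
Combined Grundy value = 1 ⊕ 0 = 1.
A winning move leaves total XOR = 0, i.e. changes one component's Grundy value g to g ⊕ X where X is the current total.
Pile A: need g' = 1⊕1 = 0. Options: 13−1→G=0, 13−5→G=2, 13−6→G=3, 13−7→G=2, 13−9→G=0. Hits: 2.
Pile B: need g' = 0⊕1 = 1. Options: 17−1→G=1, 17−4→G=1. Hits: 2.

4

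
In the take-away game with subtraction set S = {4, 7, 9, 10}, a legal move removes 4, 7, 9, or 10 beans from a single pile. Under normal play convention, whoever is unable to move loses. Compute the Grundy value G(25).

2

n :  0  1  2  3  4  5  6  7  8  9 10 11 12 13 14 15 16 17 18 19 20 21 22 23 24 25
G :  0  0  0  0  1  1  1  1  2  2  2  2  3  3  0  0  0  0  1  1  1  1  2  2  2  2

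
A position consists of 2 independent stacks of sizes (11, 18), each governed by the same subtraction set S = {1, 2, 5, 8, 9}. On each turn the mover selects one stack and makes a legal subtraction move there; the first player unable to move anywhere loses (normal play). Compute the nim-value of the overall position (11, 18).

3

All stacks use S = {1, 2, 5, 8, 9}:
G(0) = 0
G(1) = mex{0} = 1
G(2) = mex{1,0} = 2
G(3) = mex{2,1} = 0
G(4) = mex{0,2} = 1
G(5) = mex{1,0,0} = 2
G(6) = mex{2,1,1} = 0
G(7) = mex{0,2,2} = 1
G(8) = mex{1,0,0,0} = 2
G(9) = mex{2,1,1,1,0} = 3
G(10) = mex{3,2,2,2,1} = 0
G(11) = mex{0,3,0,0,2} = 1
G(12) = mex{1,0,1,1,0} = 2
G(13) = mex{2,1,2,2,1} = 0
G(14) = mex{0,2,3,0,2} = 1
G(15) = mex{1,0,0,1,0} = 2
G(16) = mex{2,1,1,2,1} = 0
G(17) = mex{0,2,2,3,2} = 1
G(18) = mex{1,0,0,0,3} = 2
Stack A: G(11) = 1.
Stack B: G(18) = 2.
Combined Grundy value = 1 ⊕ 2 = 3.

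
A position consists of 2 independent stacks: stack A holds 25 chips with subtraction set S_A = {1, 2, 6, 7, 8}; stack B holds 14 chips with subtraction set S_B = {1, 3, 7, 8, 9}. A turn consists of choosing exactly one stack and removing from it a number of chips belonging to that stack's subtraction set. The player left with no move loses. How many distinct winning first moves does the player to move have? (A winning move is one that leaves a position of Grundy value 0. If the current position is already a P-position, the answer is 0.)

Stack A, S = {1, 2, 6, 7, 8}:
n :  0  1  2  3  4  5  6  7  8  9 10 11 12 13 14 15 16 17 18 19 20 21 22 23 24 25
G :  0  1  2  0  1  2  3  4  5  3  4  5  0  1  2  0  1  2  3  4  5  3  4  5  0  1
G_A(25) = 1.
Stack B, S = {1, 3, 7, 8, 9}:
n :  0  1  2  3  4  5  6  7  8  9 10 11 12 13 14
G :  0  1  0  1  0  1  0  1  2  3  2  3  2  3  2
G_B(14) = 2.
Combined Grundy value = 1 ⊕ 2 = 3.
A winning move leaves total XOR = 0, i.e. changes one component's Grundy value g to g ⊕ X where X is the current total.
Stack A: need g' = 1⊕3 = 2. Options: 25−1→G=0, 25−2→G=5, 25−6→G=4, 25−7→G=3, 25−8→G=2. Hits: 1.
Stack B: need g' = 2⊕3 = 1. Options: 14−1→G=3, 14−3→G=3, 14−7→G=1, 14−8→G=0, 14−9→G=1. Hits: 2.

3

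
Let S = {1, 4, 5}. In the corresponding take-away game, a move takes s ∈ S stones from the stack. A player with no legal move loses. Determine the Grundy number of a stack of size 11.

n :  0  1  2  3  4  5  6  7  8  9 10 11
G :  0  1  0  1  2  3  2  3  0  1  0  1

1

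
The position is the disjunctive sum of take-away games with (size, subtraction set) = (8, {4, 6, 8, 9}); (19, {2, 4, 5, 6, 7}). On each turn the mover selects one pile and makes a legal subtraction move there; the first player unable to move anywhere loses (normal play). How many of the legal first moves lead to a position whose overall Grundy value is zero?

4

Pile A, S = {4, 6, 8, 9}:
G(0) = 0
G(1) = mex{} = 0
G(2) = mex{} = 0
G(3) = mex{} = 0
G(4) = mex{0} = 1
G(5) = mex{0} = 1
G(6) = mex{0,0} = 1
G(7) = mex{0,0} = 1
G(8) = mex{1,0,0} = 2
G_A(8) = 2.
Pile B, S = {2, 4, 5, 6, 7}:
n :  0  1  2  3  4  5  6  7  8  9 10 11 12 13 14 15 16 17 18 19
G :  0  0  1  1  2  2  3  3  4  0  0  1  1  2  2  3  3  4  0  0
G_B(19) = 0.
Combined Grundy value = 2 ⊕ 0 = 2.
A winning move leaves total XOR = 0, i.e. changes one component's Grundy value g to g ⊕ X where X is the current total.
Pile A: need g' = 2⊕2 = 0. Options: 8−4→G=1, 8−6→G=0, 8−8→G=0. Hits: 2.
Pile B: need g' = 0⊕2 = 2. Options: 19−2→G=4, 19−4→G=3, 19−5→G=2, 19−6→G=2, 19−7→G=1. Hits: 2.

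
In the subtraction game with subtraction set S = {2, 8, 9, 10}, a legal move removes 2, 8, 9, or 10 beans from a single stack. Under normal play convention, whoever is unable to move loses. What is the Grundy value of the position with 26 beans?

G(0) = 0
G(1) = mex{} = 0
G(2) = mex{0} = 1
G(3) = mex{0} = 1
G(4) = mex{1} = 0
G(5) = mex{1} = 0
G(6) = mex{0} = 1
G(7) = mex{0} = 1
G(8) = mex{1,0} = 2
G(9) = mex{1,0,0} = 2
G(10) = mex{2,1,0,0} = 3
G(11) = mex{2,1,1,0} = 3
G(12) = mex{3,0,1,1} = 2
G(13) = mex{3,0,0,1} = 2
G(14) = mex{2,1,0,0} = 3
G(15) = mex{2,1,1,0} = 3
G(16) = mex{3,2,1,1} = 0
G(17) = mex{3,2,2,1} = 0
G(18) = mex{0,3,2,2} = 1
G(19) = mex{0,3,3,2} = 1
G(20) = mex{1,2,3,3} = 0
G(21) = mex{1,2,2,3} = 0
G(22) = mex{0,3,2,2} = 1
G(23) = mex{0,3,3,2} = 1
G(24) = mex{1,0,3,3} = 2
G(25) = mex{1,0,0,3} = 2
G(26) = mex{2,1,0,0} = 3

3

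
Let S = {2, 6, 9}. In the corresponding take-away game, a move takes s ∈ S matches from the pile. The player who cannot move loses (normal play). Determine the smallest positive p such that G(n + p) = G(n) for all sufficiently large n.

15

G(0) = 0
G(1) = mex{} = 0
G(2) = mex{0} = 1
G(3) = mex{0} = 1
G(4) = mex{1} = 0
G(5) = mex{1} = 0
G(6) = mex{0,0} = 1
G(7) = mex{0,0} = 1
G(8) = mex{1,1} = 0
G(9) = mex{1,1,0} = 2
G(10) = mex{0,0,0} = 1
G(11) = mex{2,0,1} = 3
G(12) = mex{1,1,1} = 0
G(13) = mex{3,1,0} = 2
G(14) = mex{0,0,0} = 1
G(15) = mex{2,2,1} = 0
G(16) = mex{1,1,1} = 0
G(17) = mex{0,3,0} = 1
G(18) = mex{0,0,2} = 1
G(19) = mex{1,2,1} = 0
G(20) = mex{1,1,3} = 0
G(21) = mex{0,0,0} = 1
G(22) = mex{0,0,2} = 1
G(23) = mex{1,1,1} = 0
G(24) = mex{1,1,0} = 2
G(25) = mex{0,0,0} = 1
G(26) = mex{2,0,1} = 3
G(27) = mex{1,1,1} = 0
G(28) = mex{3,1,0} = 2
G(29) = mex{0,0,0} = 1
G(30) = mex{2,2,1} = 0
G(31) = mex{1,1,1} = 0
G(n+15) = G(n) holds for n = 0,…,8 (a full window of length max(S) = 9), so the sequence is purely periodic with period 15.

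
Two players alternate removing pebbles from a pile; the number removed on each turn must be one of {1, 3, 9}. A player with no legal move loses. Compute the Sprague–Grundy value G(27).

n :  0  1  2  3  4  5  6  7  8  9 10 11 12 13 14 15 16 17 18 19 20 21 22 23 24 25 26 27
G :  0  1  0  1  0  1  0  1  0  1  0  1  0  1  0  1  0  1  0  1  0  1  0  1  0  1  0  1

1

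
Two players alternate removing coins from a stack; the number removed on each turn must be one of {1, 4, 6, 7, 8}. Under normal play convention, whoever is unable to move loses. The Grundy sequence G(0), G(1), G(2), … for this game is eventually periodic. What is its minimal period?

14

G(0) = 0
G(1) = mex{0} = 1
G(2) = mex{1} = 0
G(3) = mex{0} = 1
G(4) = mex{1,0} = 2
G(5) = mex{2,1} = 0
G(6) = mex{0,0,0} = 1
G(7) = mex{1,1,1,0} = 2
G(8) = mex{2,2,0,1,0} = 3
G(9) = mex{3,0,1,0,1} = 2
G(10) = mex{2,1,2,1,0} = 3
G(11) = mex{3,2,0,2,1} = 4
G(12) = mex{4,3,1,0,2} = 5
G(13) = mex{5,2,2,1,0} = 3
G(14) = mex{3,3,3,2,1} = 0
G(15) = mex{0,4,2,3,2} = 1
G(16) = mex{1,5,3,2,3} = 0
G(17) = mex{0,3,4,3,2} = 1
G(18) = mex{1,0,5,4,3} = 2
G(19) = mex{2,1,3,5,4} = 0
G(20) = mex{0,0,0,3,5} = 1
G(21) = mex{1,1,1,0,3} = 2
G(22) = mex{2,2,0,1,0} = 3
G(23) = mex{3,0,1,0,1} = 2
G(24) = mex{2,1,2,1,0} = 3
G(25) = mex{3,2,0,2,1} = 4
G(26) = mex{4,3,1,0,2} = 5
G(27) = mex{5,2,2,1,0} = 3
G(28) = mex{3,3,3,2,1} = 0
G(29) = mex{0,4,2,3,2} = 1
G(n+14) = G(n) holds for n = 0,…,7 (a full window of length max(S) = 8), so the sequence is purely periodic with period 14.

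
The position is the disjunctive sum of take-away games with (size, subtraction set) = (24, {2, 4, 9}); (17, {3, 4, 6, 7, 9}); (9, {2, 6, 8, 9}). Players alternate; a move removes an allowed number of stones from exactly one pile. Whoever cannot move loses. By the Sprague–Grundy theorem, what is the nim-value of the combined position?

Pile A, S = {2, 4, 9}:
n :  0  1  2  3  4  5  6  7  8  9 10 11 12 13 14 15 16 17 18 19 20 21 22 23 24
G :  0  0  1  1  2  2  0  0  1  1  2  2  0  0  1  1  2  2  0  0  1  1  2  2  0
G_A(24) = 0.
Pile B, S = {3, 4, 6, 7, 9}:
n :  0  1  2  3  4  5  6  7  8  9 10 11 12 13 14 15 16 17
G :  0  0  0  1  1  1  2  2  2  3  3  3  0  0  0  1  1  1
G_B(17) = 1.
Pile C, S = {2, 6, 8, 9}:
n : 0 1 2 3 4 5 6 7 8 9
G : 0 0 1 1 0 0 1 1 2 2
G_C(9) = 2.
Combined Grundy value = 0 ⊕ 1 ⊕ 2 = 3.

3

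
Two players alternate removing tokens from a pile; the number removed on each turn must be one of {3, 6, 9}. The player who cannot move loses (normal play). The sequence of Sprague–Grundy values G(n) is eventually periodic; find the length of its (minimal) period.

n :  0  1  2  3  4  5  6  7  8  9 10 11 12 13 14 15 16 17 18 19 20 21 22 23 24 25
G :  0  0  0  1  1  1  2  2  2  3  3  3  0  0  0  1  1  1  2  2  2  3  3  3  0  0
G(n+12) = G(n) holds for n = 0,…,8 (a full window of length max(S) = 9), so the sequence is purely periodic with period 12.

12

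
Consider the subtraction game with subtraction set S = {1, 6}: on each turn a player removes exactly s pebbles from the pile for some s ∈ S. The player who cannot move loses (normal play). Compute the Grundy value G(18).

0

n :  0  1  2  3  4  5  6  7  8  9 10 11 12 13 14 15 16 17 18
G :  0  1  0  1  0  1  2  0  1  0  1  0  1  2  0  1  0  1  0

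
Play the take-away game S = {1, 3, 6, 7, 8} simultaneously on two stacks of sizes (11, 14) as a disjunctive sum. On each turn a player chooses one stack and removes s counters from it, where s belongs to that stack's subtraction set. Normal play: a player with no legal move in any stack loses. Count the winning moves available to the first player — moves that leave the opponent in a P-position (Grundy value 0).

All stacks use S = {1, 3, 6, 7, 8}:
G(0) = 0
G(1) = mex{0} = 1
G(2) = mex{1} = 0
G(3) = mex{0,0} = 1
G(4) = mex{1,1} = 0
G(5) = mex{0,0} = 1
G(6) = mex{1,1,0} = 2
G(7) = mex{2,0,1,0} = 3
G(8) = mex{3,1,0,1,0} = 2
G(9) = mex{2,2,1,0,1} = 3
G(10) = mex{3,3,0,1,0} = 2
G(11) = mex{2,2,1,0,1} = 3
G(12) = mex{3,3,2,1,0} = 4
G(13) = mex{4,2,3,2,1} = 0
G(14) = mex{0,3,2,3,2} = 1
Stack A: G(11) = 3.
Stack B: G(14) = 1.
Combined Grundy value = 3 ⊕ 1 = 2.
A winning move leaves total XOR = 0, i.e. changes one component's Grundy value g to g ⊕ X where X is the current total.
Stack A: need g' = 3⊕2 = 1. Options: 11−1→G=2, 11−3→G=2, 11−6→G=1, 11−7→G=0, 11−8→G=1. Hits: 2.
Stack B: need g' = 1⊕2 = 3. Options: 14−1→G=0, 14−3→G=3, 14−6→G=2, 14−7→G=3, 14−8→G=2. Hits: 2.

4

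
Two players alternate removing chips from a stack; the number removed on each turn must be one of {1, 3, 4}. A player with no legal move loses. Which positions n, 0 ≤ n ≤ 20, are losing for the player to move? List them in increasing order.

G(0) = 0
G(1) = mex{0} = 1
G(2) = mex{1} = 0
G(3) = mex{0,0} = 1
G(4) = mex{1,1,0} = 2
G(5) = mex{2,0,1} = 3
G(6) = mex{3,1,0} = 2
G(7) = mex{2,2,1} = 0
G(8) = mex{0,3,2} = 1
G(9) = mex{1,2,3} = 0
G(10) = mex{0,0,2} = 1
G(11) = mex{1,1,0} = 2
G(12) = mex{2,0,1} = 3
G(13) = mex{3,1,0} = 2
G(14) = mex{2,2,1} = 0
G(15) = mex{0,3,2} = 1
G(16) = mex{1,2,3} = 0
G(17) = mex{0,0,2} = 1
G(18) = mex{1,1,0} = 2
G(19) = mex{2,0,1} = 3
G(20) = mex{3,1,0} = 2
P-positions are exactly the n with G(n) = 0.

0, 2, 7, 9, 14, 16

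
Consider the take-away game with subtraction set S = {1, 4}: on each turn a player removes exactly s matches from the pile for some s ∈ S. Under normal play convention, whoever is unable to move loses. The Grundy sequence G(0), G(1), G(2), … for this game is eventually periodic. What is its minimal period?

n :  0  1  2  3  4  5  6  7  8  9 10 11 12 13 14
G :  0  1  0  1  2  0  1  0  1  2  0  1  0  1  2
G(n+5) = G(n) holds for n = 0,…,3 (a full window of length max(S) = 4), so the sequence is purely periodic with period 5.

5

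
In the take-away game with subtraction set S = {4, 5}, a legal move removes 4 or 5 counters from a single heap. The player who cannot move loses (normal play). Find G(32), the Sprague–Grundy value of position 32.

G(0) = 0
G(1) = mex{} = 0
G(2) = mex{} = 0
G(3) = mex{} = 0
G(4) = mex{0} = 1
G(5) = mex{0,0} = 1
G(6) = mex{0,0} = 1
G(7) = mex{0,0} = 1
G(8) = mex{1,0} = 2
G(9) = mex{1,1} = 0
G(10) = mex{1,1} = 0
G(11) = mex{1,1} = 0
G(12) = mex{2,1} = 0
G(13) = mex{0,2} = 1
G(14) = mex{0,0} = 1
G(15) = mex{0,0} = 1
G(16) = mex{0,0} = 1
G(17) = mex{1,0} = 2
G(18) = mex{1,1} = 0
G(19) = mex{1,1} = 0
G(20) = mex{1,1} = 0
G(21) = mex{2,1} = 0
G(22) = mex{0,2} = 1
G(23) = mex{0,0} = 1
G(24) = mex{0,0} = 1
G(25) = mex{0,0} = 1
G(26) = mex{1,0} = 2
G(27) = mex{1,1} = 0
G(28) = mex{1,1} = 0
G(29) = mex{1,1} = 0
G(30) = mex{2,1} = 0
G(31) = mex{0,2} = 1
G(32) = mex{0,0} = 1

1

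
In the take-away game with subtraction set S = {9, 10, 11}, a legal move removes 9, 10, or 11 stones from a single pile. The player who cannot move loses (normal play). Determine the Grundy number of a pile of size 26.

0

n :  0  1  2  3  4  5  6  7  8  9 10 11 12 13 14 15 16 17 18 19 20 21 22 23 24 25 26
G :  0  0  0  0  0  0  0  0  0  1  1  1  1  1  1  1  1  1  2  2  0  0  0  0  0  0  0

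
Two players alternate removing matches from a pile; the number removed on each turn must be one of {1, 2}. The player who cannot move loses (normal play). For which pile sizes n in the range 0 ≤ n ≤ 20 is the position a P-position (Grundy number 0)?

0, 3, 6, 9, 12, 15, 18

n :  0  1  2  3  4  5  6  7  8  9 10 11 12 13 14 15 16 17 18 19 20
G :  0  1  2  0  1  2  0  1  2  0  1  2  0  1  2  0  1  2  0  1  2
P-positions are exactly the n with G(n) = 0.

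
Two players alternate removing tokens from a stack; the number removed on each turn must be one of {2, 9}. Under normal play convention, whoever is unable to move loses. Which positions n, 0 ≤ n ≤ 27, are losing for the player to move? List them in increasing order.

0, 1, 4, 5, 8, 11, 12, 15, 16, 19, 22, 23, 26, 27

G(0) = 0
G(1) = mex{} = 0
G(2) = mex{0} = 1
G(3) = mex{0} = 1
G(4) = mex{1} = 0
G(5) = mex{1} = 0
G(6) = mex{0} = 1
G(7) = mex{0} = 1
G(8) = mex{1} = 0
G(9) = mex{1,0} = 2
G(10) = mex{0,0} = 1
G(11) = mex{2,1} = 0
G(12) = mex{1,1} = 0
G(13) = mex{0,0} = 1
G(14) = mex{0,0} = 1
G(15) = mex{1,1} = 0
G(16) = mex{1,1} = 0
G(17) = mex{0,0} = 1
G(18) = mex{0,2} = 1
G(19) = mex{1,1} = 0
G(20) = mex{1,0} = 2
G(21) = mex{0,0} = 1
G(22) = mex{2,1} = 0
G(23) = mex{1,1} = 0
G(24) = mex{0,0} = 1
G(25) = mex{0,0} = 1
G(26) = mex{1,1} = 0
G(27) = mex{1,1} = 0
P-positions are exactly the n with G(n) = 0.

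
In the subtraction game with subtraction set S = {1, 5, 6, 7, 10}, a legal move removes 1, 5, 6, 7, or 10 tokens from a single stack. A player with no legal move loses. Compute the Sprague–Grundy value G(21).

G(0) = 0
G(1) = mex{0} = 1
G(2) = mex{1} = 0
G(3) = mex{0} = 1
G(4) = mex{1} = 0
G(5) = mex{0,0} = 1
G(6) = mex{1,1,0} = 2
G(7) = mex{2,0,1,0} = 3
G(8) = mex{3,1,0,1} = 2
G(9) = mex{2,0,1,0} = 3
G(10) = mex{3,1,0,1,0} = 2
G(11) = mex{2,2,1,0,1} = 3
G(12) = mex{3,3,2,1,0} = 4
G(13) = mex{4,2,3,2,1} = 0
G(14) = mex{0,3,2,3,0} = 1
G(15) = mex{1,2,3,2,1} = 0
G(16) = mex{0,3,2,3,2} = 1
G(17) = mex{1,4,3,2,3} = 0
G(18) = mex{0,0,4,3,2} = 1
G(19) = mex{1,1,0,4,3} = 2
G(20) = mex{2,0,1,0,2} = 3
G(21) = mex{3,1,0,1,3} = 2

2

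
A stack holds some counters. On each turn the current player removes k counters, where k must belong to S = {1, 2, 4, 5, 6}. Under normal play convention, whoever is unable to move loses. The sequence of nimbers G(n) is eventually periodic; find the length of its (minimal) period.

G(0) = 0
G(1) = mex{0} = 1
G(2) = mex{1,0} = 2
G(3) = mex{2,1} = 0
G(4) = mex{0,2,0} = 1
G(5) = mex{1,0,1,0} = 2
G(6) = mex{2,1,2,1,0} = 3
G(7) = mex{3,2,0,2,1} = 4
G(8) = mex{4,3,1,0,2} = 5
G(9) = mex{5,4,2,1,0} = 3
G(10) = mex{3,5,3,2,1} = 0
G(11) = mex{0,3,4,3,2} = 1
G(12) = mex{1,0,5,4,3} = 2
G(13) = mex{2,1,3,5,4} = 0
G(14) = mex{0,2,0,3,5} = 1
G(15) = mex{1,0,1,0,3} = 2
G(16) = mex{2,1,2,1,0} = 3
G(17) = mex{3,2,0,2,1} = 4
G(18) = mex{4,3,1,0,2} = 5
G(19) = mex{5,4,2,1,0} = 3
G(20) = mex{3,5,3,2,1} = 0
G(21) = mex{0,3,4,3,2} = 1
G(n+10) = G(n) holds for n = 0,…,5 (a full window of length max(S) = 6), so the sequence is purely periodic with period 10.

10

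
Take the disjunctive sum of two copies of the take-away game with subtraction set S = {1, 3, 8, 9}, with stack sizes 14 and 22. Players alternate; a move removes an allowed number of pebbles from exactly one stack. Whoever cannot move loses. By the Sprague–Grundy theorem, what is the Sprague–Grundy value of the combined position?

All stacks use S = {1, 3, 8, 9}:
G(0) = 0
G(1) = mex{0} = 1
G(2) = mex{1} = 0
G(3) = mex{0,0} = 1
G(4) = mex{1,1} = 0
G(5) = mex{0,0} = 1
G(6) = mex{1,1} = 0
G(7) = mex{0,0} = 1
G(8) = mex{1,1,0} = 2
G(9) = mex{2,0,1,0} = 3
G(10) = mex{3,1,0,1} = 2
G(11) = mex{2,2,1,0} = 3
G(12) = mex{3,3,0,1} = 2
G(13) = mex{2,2,1,0} = 3
G(14) = mex{3,3,0,1} = 2
G(15) = mex{2,2,1,0} = 3
G(16) = mex{3,3,2,1} = 0
G(17) = mex{0,2,3,2} = 1
G(18) = mex{1,3,2,3} = 0
G(19) = mex{0,0,3,2} = 1
G(20) = mex{1,1,2,3} = 0
G(21) = mex{0,0,3,2} = 1
G(22) = mex{1,1,2,3} = 0
Stack A: G(14) = 2.
Stack B: G(22) = 0.
Combined Grundy value = 2 ⊕ 0 = 2.

2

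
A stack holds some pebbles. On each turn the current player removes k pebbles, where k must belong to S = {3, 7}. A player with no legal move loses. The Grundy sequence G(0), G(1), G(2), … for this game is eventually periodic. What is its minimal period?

10

n :  0  1  2  3  4  5  6  7  8  9 10 11 12 13 14 15 16 17 18 19 20 21
G :  0  0  0  1  1  1  0  2  2  1  0  0  0  1  1  1  0  2  2  1  0  0
G(n+10) = G(n) holds for n = 0,…,6 (a full window of length max(S) = 7), so the sequence is purely periodic with period 10.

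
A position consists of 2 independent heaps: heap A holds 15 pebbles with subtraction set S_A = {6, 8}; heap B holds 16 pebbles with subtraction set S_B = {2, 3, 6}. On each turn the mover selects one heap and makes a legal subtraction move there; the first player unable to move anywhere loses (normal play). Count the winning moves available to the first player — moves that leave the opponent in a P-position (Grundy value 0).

4

Heap A, S = {6, 8}:
G(0) = 0
G(1) = mex{} = 0
G(2) = mex{} = 0
G(3) = mex{} = 0
G(4) = mex{} = 0
G(5) = mex{} = 0
G(6) = mex{0} = 1
G(7) = mex{0} = 1
G(8) = mex{0,0} = 1
G(9) = mex{0,0} = 1
G(10) = mex{0,0} = 1
G(11) = mex{0,0} = 1
G(12) = mex{1,0} = 2
G(13) = mex{1,0} = 2
G(14) = mex{1,1} = 0
G(15) = mex{1,1} = 0
G_A(15) = 0.
Heap B, S = {2, 3, 6}:
G(0) = 0
G(1) = mex{} = 0
G(2) = mex{0} = 1
G(3) = mex{0,0} = 1
G(4) = mex{1,0} = 2
G(5) = mex{1,1} = 0
G(6) = mex{2,1,0} = 3
G(7) = mex{0,2,0} = 1
G(8) = mex{3,0,1} = 2
G(9) = mex{1,3,1} = 0
G(10) = mex{2,1,2} = 0
G(11) = mex{0,2,0} = 1
G(12) = mex{0,0,3} = 1
G(13) = mex{1,0,1} = 2
G(14) = mex{1,1,2} = 0
G(15) = mex{2,1,0} = 3
G(16) = mex{0,2,0} = 1
G_B(16) = 1.
Combined Grundy value = 0 ⊕ 1 = 1.
A winning move leaves total XOR = 0, i.e. changes one component's Grundy value g to g ⊕ X where X is the current total.
Heap A: need g' = 0⊕1 = 1. Options: 15−6→G=1, 15−8→G=1. Hits: 2.
Heap B: need g' = 1⊕1 = 0. Options: 16−2→G=0, 16−3→G=2, 16−6→G=0. Hits: 2.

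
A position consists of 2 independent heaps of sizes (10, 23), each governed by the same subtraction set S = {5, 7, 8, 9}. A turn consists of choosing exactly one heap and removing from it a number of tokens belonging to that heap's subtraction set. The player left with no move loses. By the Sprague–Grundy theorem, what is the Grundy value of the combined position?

3

All heaps use S = {5, 7, 8, 9}:
G(0) = 0
G(1) = mex{} = 0
G(2) = mex{} = 0
G(3) = mex{} = 0
G(4) = mex{} = 0
G(5) = mex{0} = 1
G(6) = mex{0} = 1
G(7) = mex{0,0} = 1
G(8) = mex{0,0,0} = 1
G(9) = mex{0,0,0,0} = 1
G(10) = mex{1,0,0,0} = 2
G(11) = mex{1,0,0,0} = 2
G(12) = mex{1,1,0,0} = 2
G(13) = mex{1,1,1,0} = 2
G(14) = mex{1,1,1,1} = 0
G(15) = mex{2,1,1,1} = 0
G(16) = mex{2,1,1,1} = 0
G(17) = mex{2,2,1,1} = 0
G(18) = mex{2,2,2,1} = 0
G(19) = mex{0,2,2,2} = 1
G(20) = mex{0,2,2,2} = 1
G(21) = mex{0,0,2,2} = 1
G(22) = mex{0,0,0,2} = 1
G(23) = mex{0,0,0,0} = 1
Heap A: G(10) = 2.
Heap B: G(23) = 1.
Combined Grundy value = 2 ⊕ 1 = 3.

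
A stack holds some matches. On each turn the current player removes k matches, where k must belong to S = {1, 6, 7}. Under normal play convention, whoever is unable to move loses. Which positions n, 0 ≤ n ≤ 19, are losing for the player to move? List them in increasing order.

0, 2, 4, 12, 14, 16

n :  0  1  2  3  4  5  6  7  8  9 10 11 12 13 14 15 16 17 18 19
G :  0  1  0  1  0  1  2  3  2  3  2  3  0  1  0  1  0  1  2  3
P-positions are exactly the n with G(n) = 0.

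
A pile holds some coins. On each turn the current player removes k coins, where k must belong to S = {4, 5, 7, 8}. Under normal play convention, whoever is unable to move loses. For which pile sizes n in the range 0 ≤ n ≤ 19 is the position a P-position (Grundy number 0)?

G(0) = 0
G(1) = mex{} = 0
G(2) = mex{} = 0
G(3) = mex{} = 0
G(4) = mex{0} = 1
G(5) = mex{0,0} = 1
G(6) = mex{0,0} = 1
G(7) = mex{0,0,0} = 1
G(8) = mex{1,0,0,0} = 2
G(9) = mex{1,1,0,0} = 2
G(10) = mex{1,1,0,0} = 2
G(11) = mex{1,1,1,0} = 2
G(12) = mex{2,1,1,1} = 0
G(13) = mex{2,2,1,1} = 0
G(14) = mex{2,2,1,1} = 0
G(15) = mex{2,2,2,1} = 0
G(16) = mex{0,2,2,2} = 1
G(17) = mex{0,0,2,2} = 1
G(18) = mex{0,0,2,2} = 1
G(19) = mex{0,0,0,2} = 1
P-positions are exactly the n with G(n) = 0.

0, 1, 2, 3, 12, 13, 14, 15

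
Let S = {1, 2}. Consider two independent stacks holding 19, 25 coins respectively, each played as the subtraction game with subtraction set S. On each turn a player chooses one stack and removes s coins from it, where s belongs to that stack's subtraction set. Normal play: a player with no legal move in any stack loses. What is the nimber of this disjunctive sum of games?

0

All stacks use S = {1, 2}:
G(0) = 0
G(1) = mex{0} = 1
G(2) = mex{1,0} = 2
G(3) = mex{2,1} = 0
G(4) = mex{0,2} = 1
G(5) = mex{1,0} = 2
G(6) = mex{2,1} = 0
G(7) = mex{0,2} = 1
G(8) = mex{1,0} = 2
G(9) = mex{2,1} = 0
G(10) = mex{0,2} = 1
G(11) = mex{1,0} = 2
G(12) = mex{2,1} = 0
G(13) = mex{0,2} = 1
G(14) = mex{1,0} = 2
G(15) = mex{2,1} = 0
G(16) = mex{0,2} = 1
G(17) = mex{1,0} = 2
G(18) = mex{2,1} = 0
G(19) = mex{0,2} = 1
G(20) = mex{1,0} = 2
G(21) = mex{2,1} = 0
G(22) = mex{0,2} = 1
G(23) = mex{1,0} = 2
G(24) = mex{2,1} = 0
G(25) = mex{0,2} = 1
Stack A: G(19) = 1.
Stack B: G(25) = 1.
Combined Grundy value = 1 ⊕ 1 = 0.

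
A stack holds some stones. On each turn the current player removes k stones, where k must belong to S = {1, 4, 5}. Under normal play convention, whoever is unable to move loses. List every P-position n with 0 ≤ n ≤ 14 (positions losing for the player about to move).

0, 2, 8, 10

n :  0  1  2  3  4  5  6  7  8  9 10 11 12 13 14
G :  0  1  0  1  2  3  2  3  0  1  0  1  2  3  2
P-positions are exactly the n with G(n) = 0.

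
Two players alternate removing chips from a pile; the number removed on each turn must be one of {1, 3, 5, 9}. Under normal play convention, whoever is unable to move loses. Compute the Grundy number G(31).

n :  0  1  2  3  4  5  6  7  8  9 10 11 12 13 14 15 16 17 18 19 20 21 22 23 24 25 26 27 28 29 30 31
G :  0  1  0  1  0  1  0  1  0  1  0  1  0  1  0  1  0  1  0  1  0  1  0  1  0  1  0  1  0  1  0  1

1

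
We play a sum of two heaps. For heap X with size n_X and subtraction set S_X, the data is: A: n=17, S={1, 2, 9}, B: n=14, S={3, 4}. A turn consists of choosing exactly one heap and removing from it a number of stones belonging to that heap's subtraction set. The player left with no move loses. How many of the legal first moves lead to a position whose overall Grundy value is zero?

3

Heap A, S = {1, 2, 9}:
G(0) = 0
G(1) = mex{0} = 1
G(2) = mex{1,0} = 2
G(3) = mex{2,1} = 0
G(4) = mex{0,2} = 1
G(5) = mex{1,0} = 2
G(6) = mex{2,1} = 0
G(7) = mex{0,2} = 1
G(8) = mex{1,0} = 2
G(9) = mex{2,1,0} = 3
G(10) = mex{3,2,1} = 0
G(11) = mex{0,3,2} = 1
G(12) = mex{1,0,0} = 2
G(13) = mex{2,1,1} = 0
G(14) = mex{0,2,2} = 1
G(15) = mex{1,0,0} = 2
G(16) = mex{2,1,1} = 0
G(17) = mex{0,2,2} = 1
G_A(17) = 1.
Heap B, S = {3, 4}:
n :  0  1  2  3  4  5  6  7  8  9 10 11 12 13 14
G :  0  0  0  1  1  1  2  0  0  0  1  1  1  2  0
G_B(14) = 0.
Combined Grundy value = 1 ⊕ 0 = 1.
A winning move leaves total XOR = 0, i.e. changes one component's Grundy value g to g ⊕ X where X is the current total.
Heap A: need g' = 1⊕1 = 0. Options: 17−1→G=0, 17−2→G=2, 17−9→G=2. Hits: 1.
Heap B: need g' = 0⊕1 = 1. Options: 14−3→G=1, 14−4→G=1. Hits: 2.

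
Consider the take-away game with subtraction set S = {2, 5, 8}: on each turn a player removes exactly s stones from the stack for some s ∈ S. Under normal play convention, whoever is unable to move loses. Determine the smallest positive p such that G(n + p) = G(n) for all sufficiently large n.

G(0) = 0
G(1) = mex{} = 0
G(2) = mex{0} = 1
G(3) = mex{0} = 1
G(4) = mex{1} = 0
G(5) = mex{1,0} = 2
G(6) = mex{0,0} = 1
G(7) = mex{2,1} = 0
G(8) = mex{1,1,0} = 2
G(9) = mex{0,0,0} = 1
G(10) = mex{2,2,1} = 0
G(11) = mex{1,1,1} = 0
G(12) = mex{0,0,0} = 1
G(13) = mex{0,2,2} = 1
G(14) = mex{1,1,1} = 0
G(15) = mex{1,0,0} = 2
G(16) = mex{0,0,2} = 1
G(17) = mex{2,1,1} = 0
G(18) = mex{1,1,0} = 2
G(19) = mex{0,0,0} = 1
G(20) = mex{2,2,1} = 0
G(21) = mex{1,1,1} = 0
G(n+10) = G(n) holds for n = 0,…,7 (a full window of length max(S) = 8), so the sequence is purely periodic with period 10.

10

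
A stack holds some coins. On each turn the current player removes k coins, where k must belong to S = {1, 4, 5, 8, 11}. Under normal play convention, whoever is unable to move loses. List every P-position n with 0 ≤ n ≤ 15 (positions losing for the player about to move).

0, 2, 9, 12, 15

n :  0  1  2  3  4  5  6  7  8  9 10 11 12 13 14 15
G :  0  1  0  1  2  3  2  3  4  0  1  4  0  1  3  0
P-positions are exactly the n with G(n) = 0.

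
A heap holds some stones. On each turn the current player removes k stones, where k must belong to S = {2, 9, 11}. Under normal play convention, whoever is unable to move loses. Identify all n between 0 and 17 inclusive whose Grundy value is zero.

n :  0  1  2  3  4  5  6  7  8  9 10 11 12 13 14 15 16 17
G :  0  0  1  1  0  0  1  1  0  2  1  3  2  2  3  3  2  2
P-positions are exactly the n with G(n) = 0.

0, 1, 4, 5, 8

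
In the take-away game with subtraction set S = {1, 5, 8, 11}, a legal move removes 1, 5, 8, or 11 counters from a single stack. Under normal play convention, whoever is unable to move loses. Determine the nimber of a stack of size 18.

0

G(0) = 0
G(1) = mex{0} = 1
G(2) = mex{1} = 0
G(3) = mex{0} = 1
G(4) = mex{1} = 0
G(5) = mex{0,0} = 1
G(6) = mex{1,1} = 0
G(7) = mex{0,0} = 1
G(8) = mex{1,1,0} = 2
G(9) = mex{2,0,1} = 3
G(10) = mex{3,1,0} = 2
G(11) = mex{2,0,1,0} = 3
G(12) = mex{3,1,0,1} = 2
G(13) = mex{2,2,1,0} = 3
G(14) = mex{3,3,0,1} = 2
G(15) = mex{2,2,1,0} = 3
G(16) = mex{3,3,2,1} = 0
G(17) = mex{0,2,3,0} = 1
G(18) = mex{1,3,2,1} = 0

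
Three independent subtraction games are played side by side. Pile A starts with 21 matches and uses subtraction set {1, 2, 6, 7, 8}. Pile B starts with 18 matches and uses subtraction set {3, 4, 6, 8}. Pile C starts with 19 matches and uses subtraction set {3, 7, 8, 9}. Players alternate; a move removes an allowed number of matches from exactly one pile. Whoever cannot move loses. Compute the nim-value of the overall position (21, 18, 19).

Pile A, S = {1, 2, 6, 7, 8}:
G(0) = 0
G(1) = mex{0} = 1
G(2) = mex{1,0} = 2
G(3) = mex{2,1} = 0
G(4) = mex{0,2} = 1
G(5) = mex{1,0} = 2
G(6) = mex{2,1,0} = 3
G(7) = mex{3,2,1,0} = 4
G(8) = mex{4,3,2,1,0} = 5
G(9) = mex{5,4,0,2,1} = 3
G(10) = mex{3,5,1,0,2} = 4
G(11) = mex{4,3,2,1,0} = 5
G(12) = mex{5,4,3,2,1} = 0
G(13) = mex{0,5,4,3,2} = 1
G(14) = mex{1,0,5,4,3} = 2
G(15) = mex{2,1,3,5,4} = 0
G(16) = mex{0,2,4,3,5} = 1
G(17) = mex{1,0,5,4,3} = 2
G(18) = mex{2,1,0,5,4} = 3
G(19) = mex{3,2,1,0,5} = 4
G(20) = mex{4,3,2,1,0} = 5
G(21) = mex{5,4,0,2,1} = 3
G_A(21) = 3.
Pile B, S = {3, 4, 6, 8}:
n :  0  1  2  3  4  5  6  7  8  9 10 11 12 13 14 15 16 17 18
G :  0  0  0  1  1  1  2  2  2  3  3  0  0  0  1  1  1  2  2
G_B(18) = 2.
Pile C, S = {3, 7, 8, 9}:
G(0) = 0
G(1) = mex{} = 0
G(2) = mex{} = 0
G(3) = mex{0} = 1
G(4) = mex{0} = 1
G(5) = mex{0} = 1
G(6) = mex{1} = 0
G(7) = mex{1,0} = 2
G(8) = mex{1,0,0} = 2
G(9) = mex{0,0,0,0} = 1
G(10) = mex{2,1,0,0} = 3
G(11) = mex{2,1,1,0} = 3
G(12) = mex{1,1,1,1} = 0
G(13) = mex{3,0,1,1} = 2
G(14) = mex{3,2,0,1} = 4
G(15) = mex{0,2,2,0} = 1
G(16) = mex{2,1,2,2} = 0
G(17) = mex{4,3,1,2} = 0
G(18) = mex{1,3,3,1} = 0
G(19) = mex{0,0,3,3} = 1
G_C(19) = 1.
Combined Grundy value = 3 ⊕ 2 ⊕ 1 = 0.

0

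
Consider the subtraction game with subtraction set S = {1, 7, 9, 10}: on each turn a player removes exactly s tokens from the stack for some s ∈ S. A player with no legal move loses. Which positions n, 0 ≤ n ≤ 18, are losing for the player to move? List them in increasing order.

G(0) = 0
G(1) = mex{0} = 1
G(2) = mex{1} = 0
G(3) = mex{0} = 1
G(4) = mex{1} = 0
G(5) = mex{0} = 1
G(6) = mex{1} = 0
G(7) = mex{0,0} = 1
G(8) = mex{1,1} = 0
G(9) = mex{0,0,0} = 1
G(10) = mex{1,1,1,0} = 2
G(11) = mex{2,0,0,1} = 3
G(12) = mex{3,1,1,0} = 2
G(13) = mex{2,0,0,1} = 3
G(14) = mex{3,1,1,0} = 2
G(15) = mex{2,0,0,1} = 3
G(16) = mex{3,1,1,0} = 2
G(17) = mex{2,2,0,1} = 3
G(18) = mex{3,3,1,0} = 2
P-positions are exactly the n with G(n) = 0.

0, 2, 4, 6, 8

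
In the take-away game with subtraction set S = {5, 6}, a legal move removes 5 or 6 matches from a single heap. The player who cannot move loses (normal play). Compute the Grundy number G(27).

1

n :  0  1  2  3  4  5  6  7  8  9 10 11 12 13 14 15 16 17 18 19 20 21 22 23 24 25 26 27
G :  0  0  0  0  0  1  1  1  1  1  2  0  0  0  0  0  1  1  1  1  1  2  0  0  0  0  0  1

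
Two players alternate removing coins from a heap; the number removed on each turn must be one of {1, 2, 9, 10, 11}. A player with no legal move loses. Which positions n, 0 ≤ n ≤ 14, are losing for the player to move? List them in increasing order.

0, 3, 6

n :  0  1  2  3  4  5  6  7  8  9 10 11 12 13 14
G :  0  1  2  0  1  2  0  1  2  3  4  5  3  4  5
P-positions are exactly the n with G(n) = 0.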